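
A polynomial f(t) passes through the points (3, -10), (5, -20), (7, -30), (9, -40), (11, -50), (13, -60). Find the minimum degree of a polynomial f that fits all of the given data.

Forward differences of the values at t = 3, 5, 7, 9, 11, 13:
  f  : -10  -20  -30  -40  -50  -60
  Δ  : -10  -10  -10  -10  -10
  Δ^2: 0  0  0  0
  Δ^3: 0  0  0
  Δ^4: 0  0
  Δ^5: 0
The first differences are constant (-10) and nonzero, while all higher differences vanish, so the minimal degree is 1.

1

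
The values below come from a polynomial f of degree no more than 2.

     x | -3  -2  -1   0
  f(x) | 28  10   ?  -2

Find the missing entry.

On equispaced nodes a degree-2 polynomial has vanishing third forward difference, so
  - f(-3) + 3·f(-2) - 3·f(-1) + f(0) = 0.
Substituting the known values and solving for f(-1):
  -3·f(-1) = 0
  f(-1) = 0.

0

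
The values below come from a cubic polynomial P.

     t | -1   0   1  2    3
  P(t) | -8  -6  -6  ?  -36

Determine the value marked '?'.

-14

The 4 known points determine the degree-3 polynomial uniquely.
Write P(t) = at^3 + bt^2 + ct + d. Substituting each data point gives a linear system:
  -a + b - c + d = -8
  d = -6
  a + b + c + d = -6
  27a + 9b + 3c + d = -36
Solving the system yields a = -1, b = -1, c = 2, d = -6.
So P(t) = -t^3 - t^2 + 2t - 6.
Then P(2) = -14.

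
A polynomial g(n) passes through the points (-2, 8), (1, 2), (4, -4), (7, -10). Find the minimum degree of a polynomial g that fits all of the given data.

1

Forward differences of the values at n = -2, 1, 4, 7:
  g  : 8  2  -4  -10
  Δ  : -6  -6  -6
  Δ^2: 0  0
  Δ^3: 0
The first differences are constant (-6) and nonzero, while all higher differences vanish, so the minimal degree is 1.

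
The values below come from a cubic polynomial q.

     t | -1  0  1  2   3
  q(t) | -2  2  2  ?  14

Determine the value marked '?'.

4

On equispaced nodes a degree-3 polynomial has vanishing fourth forward difference, so
  q(-1) - 4·q(0) + 6·q(1) - 4·q(2) + q(3) = 0.
Substituting the known values and solving for q(2):
  -4·q(2) = -16
  q(2) = 4.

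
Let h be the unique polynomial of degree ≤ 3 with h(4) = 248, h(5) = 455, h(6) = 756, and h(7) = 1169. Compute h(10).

Write h(s) = as^3 + bs^2 + cs + d. Substituting each data point gives a linear system:
  64a + 16b + 4c + d = 248
  125a + 25b + 5c + d = 455
  216a + 36b + 6c + d = 756
  343a + 49b + 7c + d = 1169
Solving the system yields a = 3, b = 2, c = 6, d = 0.
So h(s) = 3s^3 + 2s^2 + 6s.
Then h(10) = 3260.

3260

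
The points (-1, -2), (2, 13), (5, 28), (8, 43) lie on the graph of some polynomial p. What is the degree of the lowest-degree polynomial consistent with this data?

Forward differences of the values at s = -1, 2, 5, 8:
  p  : -2  13  28  43
  Δ  : 15  15  15
  Δ^2: 0  0
  Δ^3: 0
The first differences are constant (15) and nonzero, while all higher differences vanish, so the minimal degree is 1.

1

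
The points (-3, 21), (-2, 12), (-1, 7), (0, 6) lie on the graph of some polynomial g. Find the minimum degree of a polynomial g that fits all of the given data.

2

Forward differences of the values at u = -3, -2, -1, 0:
  g  : 21  12  7  6
  Δ  : -9  -5  -1
  Δ^2: 4  4
  Δ^3: 0
The second differences are constant (4) and nonzero, while all higher differences vanish, so the minimal degree is 2.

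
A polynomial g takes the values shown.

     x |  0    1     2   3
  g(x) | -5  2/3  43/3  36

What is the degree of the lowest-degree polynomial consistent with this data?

2

Forward differences of the values at x = 0, 1, 2, 3:
  g  : -5  2/3  43/3  36
  Δ  : 17/3  41/3  65/3
  Δ^2: 8  8
  Δ^3: 0
The second differences are constant (8) and nonzero, while all higher differences vanish, so the minimal degree is 2.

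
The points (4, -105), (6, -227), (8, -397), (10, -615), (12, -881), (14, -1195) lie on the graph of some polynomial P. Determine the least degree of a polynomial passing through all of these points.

Forward differences of the values at s = 4, 6, 8, 10, 12, 14:
  P  : -105  -227  -397  -615  -881  -1195
  Δ  : -122  -170  -218  -266  -314
  Δ^2: -48  -48  -48  -48
  Δ^3: 0  0  0
  Δ^4: 0  0
  Δ^5: 0
The second differences are constant (-48) and nonzero, while all higher differences vanish, so the minimal degree is 2.

2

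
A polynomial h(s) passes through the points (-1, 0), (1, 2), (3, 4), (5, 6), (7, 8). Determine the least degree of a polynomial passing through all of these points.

Forward differences of the values at s = -1, 1, 3, 5, 7:
  h  : 0  2  4  6  8
  Δ  : 2  2  2  2
  Δ^2: 0  0  0
  Δ^3: 0  0
  Δ^4: 0
The first differences are constant (2) and nonzero, while all higher differences vanish, so the minimal degree is 1.

1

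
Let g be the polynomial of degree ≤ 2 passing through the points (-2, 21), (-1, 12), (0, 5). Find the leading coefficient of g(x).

1

Write g(x) = ax^2 + bx + c. Substituting each data point gives a linear system:
  4a - 2b + c = 21
  a - b + c = 12
  c = 5
Solving the system yields a = 1, b = -6, c = 5.
So g(x) = x² - 6x + 5.
The leading coefficient is 1.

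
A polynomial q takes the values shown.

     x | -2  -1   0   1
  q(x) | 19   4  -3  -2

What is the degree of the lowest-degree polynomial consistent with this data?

Forward differences of the values at x = -2, -1, 0, 1:
  q  : 19  4  -3  -2
  Δ  : -15  -7  1
  Δ^2: 8  8
  Δ^3: 0
The second differences are constant (8) and nonzero, while all higher differences vanish, so the minimal degree is 2.

2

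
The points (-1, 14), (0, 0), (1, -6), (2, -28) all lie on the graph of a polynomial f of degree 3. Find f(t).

f(t) = -4t^3 + 4t^2 - 6t

Write f(t) = at^3 + bt^2 + ct + d. Substituting each data point gives a linear system:
  -a + b - c + d = 14
  d = 0
  a + b + c + d = -6
  8a + 4b + 2c + d = -28
Solving the system yields a = -4, b = 4, c = -6, d = 0.
So f(t) = -4t³ + 4t² - 6t.
Check: f(2) = -28. ✓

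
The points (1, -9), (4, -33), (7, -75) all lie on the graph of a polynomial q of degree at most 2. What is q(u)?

Using the Lagrange interpolation formula with nodes 1, 4, 7:
  L_0(u) = (u - 4)(u - 7) / 18
  L_1(u) = (u - 1)(u - 7) / -9
  L_2(u) = (u - 1)(u - 4) / 18
Then q(u) = -9·L_0(u) - 33·L_1(u) - 75·L_2(u).
Expanding and collecting terms gives q(u) = -u^2 - 3u - 5.
Check: q(1) = -9. ✓

q(u) = -u^2 - 3u - 5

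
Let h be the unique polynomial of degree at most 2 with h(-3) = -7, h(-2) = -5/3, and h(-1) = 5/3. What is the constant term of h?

Write h(u) = au^2 + bu + c. Substituting each data point gives a linear system:
  9a - 3b + c = -7
  4a - 2b + c = -5/3
  a - b + c = 5/3
Solving the system yields a = -1, b = 1/3, c = 3.
So h(u) = -u^2 + (1/3)u + 3.
The constant term is 3.

3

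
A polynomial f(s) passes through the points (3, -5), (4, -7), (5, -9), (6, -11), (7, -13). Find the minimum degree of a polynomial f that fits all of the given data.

1

Forward differences of the values at s = 3, 4, 5, 6, 7:
  f  : -5  -7  -9  -11  -13
  Δ  : -2  -2  -2  -2
  Δ^2: 0  0  0
  Δ^3: 0  0
  Δ^4: 0
The first differences are constant (-2) and nonzero, while all higher differences vanish, so the minimal degree is 1.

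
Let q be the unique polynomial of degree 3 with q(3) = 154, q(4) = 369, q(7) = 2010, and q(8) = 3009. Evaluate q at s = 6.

Write q(s) = as^3 + bs^2 + cs + d. Substituting each data point gives a linear system:
  27a + 9b + 3c + d = 154
  64a + 16b + 4c + d = 369
  343a + 49b + 7c + d = 2010
  512a + 64b + 8c + d = 3009
Solving the system yields a = 6, b = -1, c = 0, d = 1.
So q(s) = 6s³ - s² + 1.
Then q(6) = 1261.

1261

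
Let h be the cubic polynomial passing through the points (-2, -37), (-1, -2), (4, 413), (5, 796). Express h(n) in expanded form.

h(n) = 6n^3 + 2n^2 - n + 1

Write h(n) = an^3 + bn^2 + cn + d. Substituting each data point gives a linear system:
  -8a + 4b - 2c + d = -37
  -a + b - c + d = -2
  64a + 16b + 4c + d = 413
  125a + 25b + 5c + d = 796
Solving the system yields a = 6, b = 2, c = -1, d = 1.
So h(n) = 6n^3 + 2n^2 - n + 1.
Check: h(5) = 796. ✓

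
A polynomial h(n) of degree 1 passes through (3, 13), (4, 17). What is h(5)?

Write h(n) = an + b. Substituting each data point gives a linear system:
  3a + b = 13
  4a + b = 17
Solving the system yields a = 4, b = 1.
So h(n) = 4n + 1.
Then h(5) = 21.

21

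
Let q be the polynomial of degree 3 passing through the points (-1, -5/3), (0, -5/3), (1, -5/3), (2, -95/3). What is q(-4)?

Forward differences of the values at u = -1, 0, 1, 2:
  q  : -5/3  -5/3  -5/3  -95/3
  Δ  : 0  0  -30
  Δ^2: 0  -30
  Δ^3: -30
The third differences are constant, confirming degree 3.
Interpolating (Newton forward form) and evaluating at u = -4 gives q(-4) = 895/3.

895/3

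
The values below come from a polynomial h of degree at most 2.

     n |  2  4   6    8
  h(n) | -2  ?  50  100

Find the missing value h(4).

16

On equispaced nodes a degree-2 polynomial has vanishing third forward difference, so
  - h(2) + 3·h(4) - 3·h(6) + h(8) = 0.
Substituting the known values and solving for h(4):
  3·h(4) = 48
  h(4) = 16.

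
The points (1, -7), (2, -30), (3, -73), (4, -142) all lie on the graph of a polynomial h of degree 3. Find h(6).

-382

Write h(t) = at^3 + bt^2 + ct + d. Substituting each data point gives a linear system:
  a + b + c + d = -7
  8a + 4b + 2c + d = -30
  27a + 9b + 3c + d = -73
  64a + 16b + 4c + d = -142
Solving the system yields a = -1, b = -4, c = -4, d = 2.
So h(t) = -t^3 - 4t^2 - 4t + 2.
Then h(6) = -382.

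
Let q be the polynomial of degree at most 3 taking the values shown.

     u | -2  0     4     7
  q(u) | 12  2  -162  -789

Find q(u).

q(u) = -2u^3 - 2u^2 - u + 2

Using the Lagrange interpolation formula with nodes -2, 0, 4, 7:
  L_0(u) = u(u - 4)(u - 7) / -108
  L_1(u) = (u + 2)(u - 4)(u - 7) / 56
  L_2(u) = (u + 2)u(u - 7) / -72
  L_3(u) = (u + 2)u(u - 4) / 189
Then q(u) = 12·L_0(u) + 2·L_1(u) - 162·L_2(u) - 789·L_3(u).
Expanding and collecting terms gives q(u) = -2u³ - 2u² - u + 2.
Check: q(4) = -162. ✓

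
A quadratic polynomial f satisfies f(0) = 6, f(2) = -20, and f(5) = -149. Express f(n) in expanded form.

Write f(n) = an^2 + bn + c. Substituting each data point gives a linear system:
  c = 6
  4a + 2b + c = -20
  25a + 5b + c = -149
Solving the system yields a = -6, b = -1, c = 6.
So f(n) = -6n² - n + 6.
Check: f(5) = -149. ✓

f(n) = -6n^2 - n + 6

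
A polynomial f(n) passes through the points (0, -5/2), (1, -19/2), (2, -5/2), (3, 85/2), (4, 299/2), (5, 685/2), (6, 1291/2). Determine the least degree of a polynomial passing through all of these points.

Forward differences of the values at n = 0, 1, 2, 3, 4, 5, 6:
  f  : -5/2  -19/2  -5/2  85/2  299/2  685/2  1291/2
  Δ  : -7  7  45  107  193  303
  Δ^2: 14  38  62  86  110
  Δ^3: 24  24  24  24
  Δ^4: 0  0  0
  Δ^5: 0  0
  Δ^6: 0
The third differences are constant (24) and nonzero, while all higher differences vanish, so the minimal degree is 3.

3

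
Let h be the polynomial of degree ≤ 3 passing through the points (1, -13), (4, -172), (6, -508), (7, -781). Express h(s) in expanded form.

h(s) = -2s^3 - s^2 - 6s - 4

Using the Lagrange interpolation formula with nodes 1, 4, 6, 7:
  L_0(s) = (s - 4)(s - 6)(s - 7) / -90
  L_1(s) = (s - 1)(s - 6)(s - 7) / 18
  L_2(s) = (s - 1)(s - 4)(s - 7) / -10
  L_3(s) = (s - 1)(s - 4)(s - 6) / 18
Then h(s) = -13·L_0(s) - 172·L_1(s) - 508·L_2(s) - 781·L_3(s).
Expanding and collecting terms gives h(s) = -2s³ - s² - 6s - 4.
Check: h(7) = -781. ✓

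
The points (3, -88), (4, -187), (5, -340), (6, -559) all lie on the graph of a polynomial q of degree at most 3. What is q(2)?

Using the Lagrange interpolation formula with nodes 3, 4, 5, 6:
  L_0(x) = (x - 4)(x - 5)(x - 6) / -6
  L_1(x) = (x - 3)(x - 5)(x - 6) / 2
  L_2(x) = (x - 3)(x - 4)(x - 6) / -2
  L_3(x) = (x - 3)(x - 4)(x - 5) / 6
Then q(x) = -88·L_0(x) - 187·L_1(x) - 340·L_2(x) - 559·L_3(x).
Expanding and collecting terms gives q(x) = -2x^3 - 3x^2 - 4x + 5.
Evaluating at x = 2: q(2) = -31.

-31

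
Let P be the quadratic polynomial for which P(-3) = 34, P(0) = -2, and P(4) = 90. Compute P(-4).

66

Using the Lagrange interpolation formula with nodes -3, 0, 4:
  L_0(t) = t(t - 4) / 21
  L_1(t) = (t + 3)(t - 4) / -12
  L_2(t) = (t + 3)t / 28
Then P(t) = 34·L_0(t) - 2·L_1(t) + 90·L_2(t).
Expanding and collecting terms gives P(t) = 5t^2 + 3t - 2.
Evaluating at t = -4: P(-4) = 66.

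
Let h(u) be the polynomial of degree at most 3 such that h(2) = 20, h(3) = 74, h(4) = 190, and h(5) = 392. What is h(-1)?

-10

Forward differences of the values at u = 2, 3, 4, 5:
  h  : 20  74  190  392
  Δ  : 54  116  202
  Δ^2: 62  86
  Δ^3: 24
The third differences are constant, confirming degree 3.
Interpolating (Newton forward form) and evaluating at u = -1 gives h(-1) = -10.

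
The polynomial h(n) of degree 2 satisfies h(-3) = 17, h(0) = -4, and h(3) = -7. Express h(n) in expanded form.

h(n) = n^2 - 4n - 4

Write h(n) = an^2 + bn + c. Substituting each data point gives a linear system:
  9a - 3b + c = 17
  c = -4
  9a + 3b + c = -7
Solving the system yields a = 1, b = -4, c = -4.
So h(n) = n² - 4n - 4.
Check: h(3) = -7. ✓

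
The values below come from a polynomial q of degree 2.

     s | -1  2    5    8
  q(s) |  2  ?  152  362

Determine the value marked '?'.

The 3 known points determine the degree-2 polynomial uniquely.
Write q(s) = as^2 + bs + c. Substituting each data point gives a linear system:
  a - b + c = 2
  25a + 5b + c = 152
  64a + 8b + c = 362
Solving the system yields a = 5, b = 5, c = 2.
So q(s) = 5s^2 + 5s + 2.
Then q(2) = 32.

32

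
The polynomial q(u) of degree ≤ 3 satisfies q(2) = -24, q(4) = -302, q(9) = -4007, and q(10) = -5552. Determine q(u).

q(u) = -6u^3 + 4u^2 + 5u - 2

Write q(u) = au^3 + bu^2 + cu + d. Substituting each data point gives a linear system:
  8a + 4b + 2c + d = -24
  64a + 16b + 4c + d = -302
  729a + 81b + 9c + d = -4007
  1000a + 100b + 10c + d = -5552
Solving the system yields a = -6, b = 4, c = 5, d = -2.
So q(u) = -6u³ + 4u² + 5u - 2.
Check: q(2) = -24. ✓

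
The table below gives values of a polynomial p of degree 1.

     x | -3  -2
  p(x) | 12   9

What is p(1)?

Using the Lagrange interpolation formula with nodes -3, -2:
  L_0(x) = (x + 2) / -1
  L_1(x) = (x + 3) / 1
Then p(x) = 12·L_0(x) + 9·L_1(x).
Expanding and collecting terms gives p(x) = -3x + 3.
Evaluating at x = 1: p(1) = 0.

0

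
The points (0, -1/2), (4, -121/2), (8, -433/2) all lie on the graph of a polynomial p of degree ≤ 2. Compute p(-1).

-1/2

Using the Lagrange interpolation formula with nodes 0, 4, 8:
  L_0(x) = (x - 4)(x - 8) / 32
  L_1(x) = x(x - 8) / -16
  L_2(x) = x(x - 4) / 32
Then p(x) = -1/2·L_0(x) - 121/2·L_1(x) - 433/2·L_2(x).
Expanding and collecting terms gives p(x) = -3x² - 3x - 1/2.
Evaluating at x = -1: p(-1) = -1/2.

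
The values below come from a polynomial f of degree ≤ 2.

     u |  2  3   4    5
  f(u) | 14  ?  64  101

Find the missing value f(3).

On equispaced nodes a degree-2 polynomial has vanishing third forward difference, so
  - f(2) + 3·f(3) - 3·f(4) + f(5) = 0.
Substituting the known values and solving for f(3):
  3·f(3) = 105
  f(3) = 35.

35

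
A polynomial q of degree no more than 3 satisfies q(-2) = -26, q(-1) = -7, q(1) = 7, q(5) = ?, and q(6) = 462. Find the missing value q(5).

The 4 known points determine the degree-3 polynomial uniquely.
Write q(u) = au^3 + bu^2 + cu + d. Substituting each data point gives a linear system:
  -8a + 4b - 2c + d = -26
  -a + b - c + d = -7
  a + b + c + d = 7
  216a + 36b + 6c + d = 462
Solving the system yields a = 2, b = 0, c = 5, d = 0.
So q(u) = 2u^3 + 5u.
Then q(5) = 275.

275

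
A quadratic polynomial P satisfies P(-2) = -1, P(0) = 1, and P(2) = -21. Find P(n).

Write P(n) = an^2 + bn + c. Substituting each data point gives a linear system:
  4a - 2b + c = -1
  c = 1
  4a + 2b + c = -21
Solving the system yields a = -3, b = -5, c = 1.
So P(n) = -3n^2 - 5n + 1.
Check: P(0) = 1. ✓

P(n) = -3n^2 - 5n + 1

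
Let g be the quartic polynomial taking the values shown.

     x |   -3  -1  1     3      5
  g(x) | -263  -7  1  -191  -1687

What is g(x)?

Write g(x) = ax^4 + bx^3 + cx^2 + dx + e. Substituting each data point gives a linear system:
  81a - 27b + 9c - 3d + e = -263
  a - b + c - d + e = -7
  a + b + c + d + e = 1
  81a + 27b + 9c + 3d + e = -191
  625a + 125b + 25c + 5d + e = -1687
Solving the system yields a = -3, b = 1, c = 2, d = 3, e = -2.
So g(x) = -3x^4 + x^3 + 2x^2 + 3x - 2.
Check: g(-1) = -7. ✓

g(x) = -3x^4 + x^3 + 2x^2 + 3x - 2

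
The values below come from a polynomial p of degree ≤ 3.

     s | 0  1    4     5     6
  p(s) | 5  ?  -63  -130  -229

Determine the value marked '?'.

6

The 4 known points determine the degree-3 polynomial uniquely.
Write p(s) = as^3 + bs^2 + cs + d. Substituting each data point gives a linear system:
  d = 5
  64a + 16b + 4c + d = -63
  125a + 25b + 5c + d = -130
  216a + 36b + 6c + d = -229
Solving the system yields a = -1, b = -1, c = 3, d = 5.
So p(s) = -s^3 - s^2 + 3s + 5.
Then p(1) = 6.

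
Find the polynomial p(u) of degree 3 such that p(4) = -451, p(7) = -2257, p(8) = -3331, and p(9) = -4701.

Using the Lagrange interpolation formula with nodes 4, 7, 8, 9:
  L_0(u) = (u - 7)(u - 8)(u - 9) / -60
  L_1(u) = (u - 4)(u - 8)(u - 9) / 6
  L_2(u) = (u - 4)(u - 7)(u - 9) / -4
  L_3(u) = (u - 4)(u - 7)(u - 8) / 10
Then p(u) = -451·L_0(u) - 2257·L_1(u) - 3331·L_2(u) - 4701·L_3(u).
Expanding and collecting terms gives p(u) = -6u^3 - 4u^2 - 3.
Check: p(9) = -4701. ✓

p(u) = -6u^3 - 4u^2 - 3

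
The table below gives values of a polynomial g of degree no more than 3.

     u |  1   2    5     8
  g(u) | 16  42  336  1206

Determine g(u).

g(u) = 2u^3 + 2u^2 + 6u + 6

Write g(u) = au^3 + bu^2 + cu + d. Substituting each data point gives a linear system:
  a + b + c + d = 16
  8a + 4b + 2c + d = 42
  125a + 25b + 5c + d = 336
  512a + 64b + 8c + d = 1206
Solving the system yields a = 2, b = 2, c = 6, d = 6.
So g(u) = 2u³ + 2u² + 6u + 6.
Check: g(5) = 336. ✓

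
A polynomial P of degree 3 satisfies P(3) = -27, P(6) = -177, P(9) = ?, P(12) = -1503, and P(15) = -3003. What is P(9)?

-615

On equispaced nodes a degree-3 polynomial has vanishing fourth forward difference, so
  P(3) - 4·P(6) + 6·P(9) - 4·P(12) + P(15) = 0.
Substituting the known values and solving for P(9):
  6·P(9) = -3690
  P(9) = -615.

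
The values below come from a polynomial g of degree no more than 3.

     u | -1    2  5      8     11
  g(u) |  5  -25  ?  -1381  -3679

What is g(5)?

-325

On equispaced nodes a degree-3 polynomial has vanishing fourth forward difference, so
  g(-1) - 4·g(2) + 6·g(5) - 4·g(8) + g(11) = 0.
Substituting the known values and solving for g(5):
  6·g(5) = -1950
  g(5) = -325.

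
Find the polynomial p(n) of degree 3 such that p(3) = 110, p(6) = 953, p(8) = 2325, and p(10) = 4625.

p(n) = 5n^3 - 4n^2 + 2n + 5

Write p(n) = an^3 + bn^2 + cn + d. Substituting each data point gives a linear system:
  27a + 9b + 3c + d = 110
  216a + 36b + 6c + d = 953
  512a + 64b + 8c + d = 2325
  1000a + 100b + 10c + d = 4625
Solving the system yields a = 5, b = -4, c = 2, d = 5.
So p(n) = 5n^3 - 4n^2 + 2n + 5.
Check: p(8) = 2325. ✓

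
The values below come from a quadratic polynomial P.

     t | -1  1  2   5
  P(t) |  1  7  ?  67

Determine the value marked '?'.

The 3 known points determine the degree-2 polynomial uniquely.
Write P(t) = at^2 + bt + c. Substituting each data point gives a linear system:
  a - b + c = 1
  a + b + c = 7
  25a + 5b + c = 67
Solving the system yields a = 2, b = 3, c = 2.
So P(t) = 2t² + 3t + 2.
Then P(2) = 16.

16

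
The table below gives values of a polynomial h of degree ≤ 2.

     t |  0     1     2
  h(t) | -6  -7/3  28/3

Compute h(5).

Write h(t) = at^2 + bt + c. Substituting each data point gives a linear system:
  c = -6
  a + b + c = -7/3
  4a + 2b + c = 28/3
Solving the system yields a = 4, b = -1/3, c = -6.
So h(t) = 4t^2 - (1/3)t - 6.
Then h(5) = 277/3.

277/3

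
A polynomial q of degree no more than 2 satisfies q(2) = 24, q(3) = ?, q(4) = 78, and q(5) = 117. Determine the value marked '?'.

47

On equispaced nodes a degree-2 polynomial has vanishing third forward difference, so
  - q(2) + 3·q(3) - 3·q(4) + q(5) = 0.
Substituting the known values and solving for q(3):
  3·q(3) = 141
  q(3) = 47.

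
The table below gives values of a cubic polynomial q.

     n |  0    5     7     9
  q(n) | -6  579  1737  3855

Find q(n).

Write q(n) = an^3 + bn^2 + cn + d. Substituting each data point gives a linear system:
  d = -6
  125a + 25b + 5c + d = 579
  343a + 49b + 7c + d = 1737
  729a + 81b + 9c + d = 3855
Solving the system yields a = 6, b = -6, c = -3, d = -6.
So q(n) = 6n^3 - 6n^2 - 3n - 6.
Check: q(5) = 579. ✓

q(n) = 6n^3 - 6n^2 - 3n - 6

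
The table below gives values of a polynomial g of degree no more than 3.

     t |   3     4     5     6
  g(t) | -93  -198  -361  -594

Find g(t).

g(t) = -2t^3 - 5t^2 + 4t - 6

Write g(t) = at^3 + bt^2 + ct + d. Substituting each data point gives a linear system:
  27a + 9b + 3c + d = -93
  64a + 16b + 4c + d = -198
  125a + 25b + 5c + d = -361
  216a + 36b + 6c + d = -594
Solving the system yields a = -2, b = -5, c = 4, d = -6.
So g(t) = -2t^3 - 5t^2 + 4t - 6.
Check: g(6) = -594. ✓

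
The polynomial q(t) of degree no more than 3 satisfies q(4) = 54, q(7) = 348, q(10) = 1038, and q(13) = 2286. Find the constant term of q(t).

Write q(t) = at^3 + bt^2 + ct + d. Substituting each data point gives a linear system:
  64a + 16b + 4c + d = 54
  343a + 49b + 7c + d = 348
  1000a + 100b + 10c + d = 1038
  2197a + 169b + 13c + d = 2286
Solving the system yields a = 1, b = 1, c = -6, d = -2.
So q(t) = t³ + t² - 6t - 2.
The constant term is -2.

-2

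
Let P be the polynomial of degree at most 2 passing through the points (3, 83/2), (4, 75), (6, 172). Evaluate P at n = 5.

Write P(n) = an^2 + bn + c. Substituting each data point gives a linear system:
  9a + 3b + c = 83/2
  16a + 4b + c = 75
  36a + 6b + c = 172
Solving the system yields a = 5, b = -3/2, c = 1.
So P(n) = 5n^2 - (3/2)n + 1.
Then P(5) = 237/2.

237/2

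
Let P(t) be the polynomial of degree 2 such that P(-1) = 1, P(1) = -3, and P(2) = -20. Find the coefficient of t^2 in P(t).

Write P(t) = at^2 + bt + c. Substituting each data point gives a linear system:
  a - b + c = 1
  a + b + c = -3
  4a + 2b + c = -20
Solving the system yields a = -5, b = -2, c = 4.
So P(t) = -5t^2 - 2t + 4.
The leading coefficient is -5.

-5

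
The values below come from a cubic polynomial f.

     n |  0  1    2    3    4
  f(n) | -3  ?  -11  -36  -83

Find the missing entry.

-2

The 4 known points determine the degree-3 polynomial uniquely.
Write f(n) = an^3 + bn^2 + cn + d. Substituting each data point gives a linear system:
  d = -3
  8a + 4b + 2c + d = -11
  27a + 9b + 3c + d = -36
  64a + 16b + 4c + d = -83
Solving the system yields a = -1, b = -2, c = 4, d = -3.
So f(n) = -n^3 - 2n^2 + 4n - 3.
Then f(1) = -2.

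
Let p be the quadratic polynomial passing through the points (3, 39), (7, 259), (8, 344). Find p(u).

p(u) = 6u^2 - 5u

Write p(u) = au^2 + bu + c. Substituting each data point gives a linear system:
  9a + 3b + c = 39
  49a + 7b + c = 259
  64a + 8b + c = 344
Solving the system yields a = 6, b = -5, c = 0.
So p(u) = 6u² - 5u.
Check: p(7) = 259. ✓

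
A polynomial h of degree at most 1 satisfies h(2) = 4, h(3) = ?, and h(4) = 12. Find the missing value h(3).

The 2 known points determine the degree-1 polynomial uniquely.
Write h(u) = au + b. Substituting each data point gives a linear system:
  2a + b = 4
  4a + b = 12
Solving the system yields a = 4, b = -4.
So h(u) = 4u - 4.
Then h(3) = 8.

8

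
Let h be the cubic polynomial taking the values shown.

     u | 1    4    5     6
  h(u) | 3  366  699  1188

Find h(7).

Using the Lagrange interpolation formula with nodes 1, 4, 5, 6:
  L_0(u) = (u - 4)(u - 5)(u - 6) / -60
  L_1(u) = (u - 1)(u - 5)(u - 6) / 6
  L_2(u) = (u - 1)(u - 4)(u - 6) / -4
  L_3(u) = (u - 1)(u - 4)(u - 5) / 10
Then h(u) = 3·L_0(u) + 366·L_1(u) + 699·L_2(u) + 1188·L_3(u).
Expanding and collecting terms gives h(u) = 5u³ + 3u² + u - 6.
Evaluating at u = 7: h(7) = 1863.

1863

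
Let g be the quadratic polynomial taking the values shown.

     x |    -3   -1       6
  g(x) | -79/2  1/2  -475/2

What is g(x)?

Write g(x) = ax^2 + bx + c. Substituting each data point gives a linear system:
  9a - 3b + c = -79/2
  a - b + c = 1/2
  36a + 6b + c = -475/2
Solving the system yields a = -6, b = -4, c = 5/2.
So g(x) = -6x² - 4x + 5/2.
Check: g(-3) = -79/2. ✓

g(x) = -6x^2 - 4x + 5/2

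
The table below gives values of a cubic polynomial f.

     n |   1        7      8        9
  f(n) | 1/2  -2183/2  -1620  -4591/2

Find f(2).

Using the Lagrange interpolation formula with nodes 1, 7, 8, 9:
  L_0(n) = (n - 7)(n - 8)(n - 9) / -336
  L_1(n) = (n - 1)(n - 8)(n - 9) / 12
  L_2(n) = (n - 1)(n - 7)(n - 9) / -7
  L_3(n) = (n - 1)(n - 7)(n - 8) / 16
Then f(n) = 1/2·L_0(n) - 2183/2·L_1(n) - 1620·L_2(n) - 4591/2·L_3(n).
Expanding and collecting terms gives f(n) = -3n³ - (3/2)n² + n + 4.
Evaluating at n = 2: f(2) = -24.

-24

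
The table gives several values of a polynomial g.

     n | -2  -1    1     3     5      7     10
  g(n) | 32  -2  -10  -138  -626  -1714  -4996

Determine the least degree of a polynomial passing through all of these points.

Divided differences on the nodes -2, -1, 1, 3, 5, 7, 10:
  order 0: 32  -2  -10  -138  -626  -1714  -4996
  order 1: -34  -4  -64  -244  -544  -1094
  order 2: 10  -15  -45  -75  -110
  order 3: -5  -5  -5  -5
  order 4: 0  0  0
  order 5: 0  0
  order 6: 0
The order-3 divided differences are all -5 (nonzero) and every higher order vanishes, so the data lies on a polynomial of degree exactly 3.

3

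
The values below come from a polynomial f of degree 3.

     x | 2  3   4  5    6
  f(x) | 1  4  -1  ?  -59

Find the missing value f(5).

-20

On equispaced nodes a degree-3 polynomial has vanishing fourth forward difference, so
  f(2) - 4·f(3) + 6·f(4) - 4·f(5) + f(6) = 0.
Substituting the known values and solving for f(5):
  -4·f(5) = 80
  f(5) = -20.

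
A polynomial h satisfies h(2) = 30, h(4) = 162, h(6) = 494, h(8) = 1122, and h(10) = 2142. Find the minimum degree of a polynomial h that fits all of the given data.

Forward differences of the values at s = 2, 4, 6, 8, 10:
  h  : 30  162  494  1122  2142
  Δ  : 132  332  628  1020
  Δ^2: 200  296  392
  Δ^3: 96  96
  Δ^4: 0
The third differences are constant (96) and nonzero, while all higher differences vanish, so the minimal degree is 3.

3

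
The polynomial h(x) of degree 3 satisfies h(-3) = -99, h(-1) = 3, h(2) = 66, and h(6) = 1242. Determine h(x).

Write h(x) = ax^3 + bx^2 + cx + d. Substituting each data point gives a linear system:
  -27a + 9b - 3c + d = -99
  -a + b - c + d = 3
  8a + 4b + 2c + d = 66
  216a + 36b + 6c + d = 1242
Solving the system yields a = 5, b = 4, c = 2, d = 6.
So h(x) = 5x³ + 4x² + 2x + 6.
Check: h(-1) = 3. ✓

h(x) = 5x^3 + 4x^2 + 2x + 6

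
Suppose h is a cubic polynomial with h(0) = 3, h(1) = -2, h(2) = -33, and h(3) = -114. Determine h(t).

Write h(t) = at^3 + bt^2 + ct + d. Substituting each data point gives a linear system:
  d = 3
  a + b + c + d = -2
  8a + 4b + 2c + d = -33
  27a + 9b + 3c + d = -114
Solving the system yields a = -4, b = -1, c = 0, d = 3.
So h(t) = -4t³ - t² + 3.
Check: h(3) = -114. ✓

h(t) = -4t^3 - t^2 + 3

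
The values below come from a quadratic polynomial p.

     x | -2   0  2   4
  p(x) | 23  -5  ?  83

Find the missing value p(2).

15

On equispaced nodes a degree-2 polynomial has vanishing third forward difference, so
  - p(-2) + 3·p(0) - 3·p(2) + p(4) = 0.
Substituting the known values and solving for p(2):
  -3·p(2) = -45
  p(2) = 15.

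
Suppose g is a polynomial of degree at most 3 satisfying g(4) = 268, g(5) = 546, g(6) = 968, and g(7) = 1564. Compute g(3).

104

Forward differences of the values at u = 4, 5, 6, 7:
  g  : 268  546  968  1564
  Δ  : 278  422  596
  Δ^2: 144  174
  Δ^3: 30
The third differences are constant, confirming degree 3.
Interpolating (Newton forward form) and evaluating at u = 3 gives g(3) = 104.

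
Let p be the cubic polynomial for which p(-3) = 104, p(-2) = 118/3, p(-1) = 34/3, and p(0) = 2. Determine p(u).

p(u) = -3u^3 + (1/3)u^2 - 6u + 2

Write p(u) = au^3 + bu^2 + cu + d. Substituting each data point gives a linear system:
  -27a + 9b - 3c + d = 104
  -8a + 4b - 2c + d = 118/3
  -a + b - c + d = 34/3
  d = 2
Solving the system yields a = -3, b = 1/3, c = -6, d = 2.
So p(u) = -3u^3 + (1/3)u^2 - 6u + 2.
Check: p(0) = 2. ✓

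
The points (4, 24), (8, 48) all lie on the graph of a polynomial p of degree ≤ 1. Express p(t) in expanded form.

Write p(t) = at + b. Substituting each data point gives a linear system:
  4a + b = 24
  8a + b = 48
Solving the system yields a = 6, b = 0.
So p(t) = 6t.
Check: p(4) = 24. ✓

p(t) = 6t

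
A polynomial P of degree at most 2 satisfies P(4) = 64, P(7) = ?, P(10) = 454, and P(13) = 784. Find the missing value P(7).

214

The 3 known points determine the degree-2 polynomial uniquely.
Write P(x) = ax^2 + bx + c. Substituting each data point gives a linear system:
  16a + 4b + c = 64
  100a + 10b + c = 454
  169a + 13b + c = 784
Solving the system yields a = 5, b = -5, c = 4.
So P(x) = 5x^2 - 5x + 4.
Then P(7) = 214.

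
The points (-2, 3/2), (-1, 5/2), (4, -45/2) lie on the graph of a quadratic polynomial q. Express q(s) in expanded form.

Write q(s) = as^2 + bs + c. Substituting each data point gives a linear system:
  4a - 2b + c = 3/2
  a - b + c = 5/2
  16a + 4b + c = -45/2
Solving the system yields a = -1, b = -2, c = 3/2.
So q(s) = -s^2 - 2s + 3/2.
Check: q(-2) = 3/2. ✓

q(s) = -s^2 - 2s + 3/2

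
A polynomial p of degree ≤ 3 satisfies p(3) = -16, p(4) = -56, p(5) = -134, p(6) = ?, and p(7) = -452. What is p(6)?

-262

The 4 known points determine the degree-3 polynomial uniquely.
Write p(n) = an^3 + bn^2 + cn + d. Substituting each data point gives a linear system:
  27a + 9b + 3c + d = -16
  64a + 16b + 4c + d = -56
  125a + 25b + 5c + d = -134
  343a + 49b + 7c + d = -452
Solving the system yields a = -2, b = 5, c = -1, d = -4.
So p(n) = -2n³ + 5n² - n - 4.
Then p(6) = -262.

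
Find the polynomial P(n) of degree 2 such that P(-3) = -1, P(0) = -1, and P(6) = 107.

P(n) = 2n^2 + 6n - 1

Using the Lagrange interpolation formula with nodes -3, 0, 6:
  L_0(n) = n(n - 6) / 27
  L_1(n) = (n + 3)(n - 6) / -18
  L_2(n) = (n + 3)n / 54
Then P(n) = -1·L_0(n) - 1·L_1(n) + 107·L_2(n).
Expanding and collecting terms gives P(n) = 2n^2 + 6n - 1.
Check: P(-3) = -1. ✓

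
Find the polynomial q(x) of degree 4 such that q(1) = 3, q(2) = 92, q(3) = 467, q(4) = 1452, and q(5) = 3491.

q(x) = 5x^4 + 4x^3 - 6x^2 + 4x - 4

Using the Lagrange interpolation formula with nodes 1, 2, 3, 4, 5:
  L_0(x) = (x - 2)(x - 3)(x - 4)(x - 5) / 24
  L_1(x) = (x - 1)(x - 3)(x - 4)(x - 5) / -6
  L_2(x) = (x - 1)(x - 2)(x - 4)(x - 5) / 4
  L_3(x) = (x - 1)(x - 2)(x - 3)(x - 5) / -6
  L_4(x) = (x - 1)(x - 2)(x - 3)(x - 4) / 24
Then q(x) = 3·L_0(x) + 92·L_1(x) + 467·L_2(x) + 1452·L_3(x) + 3491·L_4(x).
Expanding and collecting terms gives q(x) = 5x^4 + 4x^3 - 6x^2 + 4x - 4.
Check: q(5) = 3491. ✓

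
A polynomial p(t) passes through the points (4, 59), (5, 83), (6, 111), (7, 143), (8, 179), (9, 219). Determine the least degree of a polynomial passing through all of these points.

2

Forward differences of the values at t = 4, 5, 6, 7, 8, 9:
  p  : 59  83  111  143  179  219
  Δ  : 24  28  32  36  40
  Δ^2: 4  4  4  4
  Δ^3: 0  0  0
  Δ^4: 0  0
  Δ^5: 0
The second differences are constant (4) and nonzero, while all higher differences vanish, so the minimal degree is 2.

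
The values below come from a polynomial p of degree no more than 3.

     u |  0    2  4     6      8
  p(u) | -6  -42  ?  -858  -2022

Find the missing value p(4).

-262

On equispaced nodes a degree-3 polynomial has vanishing fourth forward difference, so
  p(0) - 4·p(2) + 6·p(4) - 4·p(6) + p(8) = 0.
Substituting the known values and solving for p(4):
  6·p(4) = -1572
  p(4) = -262.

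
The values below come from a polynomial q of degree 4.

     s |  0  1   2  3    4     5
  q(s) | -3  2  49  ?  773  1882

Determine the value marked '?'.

246

The 5 known points determine the degree-4 polynomial uniquely.
Write q(s) = as^4 + bs^3 + cs^2 + ds + e. Substituting each data point gives a linear system:
  e = -3
  a + b + c + d + e = 2
  16a + 8b + 4c + 2d + e = 49
  256a + 64b + 16c + 4d + e = 773
  625a + 125b + 25c + 5d + e = 1882
Solving the system yields a = 3, b = 0, c = 0, d = 2, e = -3.
So q(s) = 3s^4 + 2s - 3.
Then q(3) = 246.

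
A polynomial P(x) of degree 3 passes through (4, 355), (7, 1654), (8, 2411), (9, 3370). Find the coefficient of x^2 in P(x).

Write P(x) = ax^3 + bx^2 + cx + d. Substituting each data point gives a linear system:
  64a + 16b + 4c + d = 355
  343a + 49b + 7c + d = 1654
  512a + 64b + 8c + d = 2411
  729a + 81b + 9c + d = 3370
Solving the system yields a = 4, b = 5, c = 6, d = -5.
So P(x) = 4x³ + 5x² + 6x - 5.
The coefficient of x^2 is 5.

5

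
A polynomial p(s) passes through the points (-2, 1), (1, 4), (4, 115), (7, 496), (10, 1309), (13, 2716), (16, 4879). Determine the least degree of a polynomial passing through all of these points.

3

Forward differences of the values at s = -2, 1, 4, 7, 10, 13, 16:
  p  : 1  4  115  496  1309  2716  4879
  Δ  : 3  111  381  813  1407  2163
  Δ^2: 108  270  432  594  756
  Δ^3: 162  162  162  162
  Δ^4: 0  0  0
  Δ^5: 0  0
  Δ^6: 0
The third differences are constant (162) and nonzero, while all higher differences vanish, so the minimal degree is 3.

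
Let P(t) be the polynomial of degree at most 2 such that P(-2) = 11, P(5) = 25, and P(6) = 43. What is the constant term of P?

Write P(t) = at^2 + bt + c. Substituting each data point gives a linear system:
  4a - 2b + c = 11
  25a + 5b + c = 25
  36a + 6b + c = 43
Solving the system yields a = 2, b = -4, c = -5.
So P(t) = 2t^2 - 4t - 5.
The constant term is -5.

-5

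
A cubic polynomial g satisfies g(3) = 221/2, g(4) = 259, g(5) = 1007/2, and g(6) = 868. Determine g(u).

g(u) = 4u^3 + (1/2)u + 1

Write g(u) = au^3 + bu^2 + cu + d. Substituting each data point gives a linear system:
  27a + 9b + 3c + d = 221/2
  64a + 16b + 4c + d = 259
  125a + 25b + 5c + d = 1007/2
  216a + 36b + 6c + d = 868
Solving the system yields a = 4, b = 0, c = 1/2, d = 1.
So g(u) = 4u^3 + (1/2)u + 1.
Check: g(3) = 221/2. ✓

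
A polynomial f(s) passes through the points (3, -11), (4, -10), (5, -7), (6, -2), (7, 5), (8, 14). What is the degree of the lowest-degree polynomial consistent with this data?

Forward differences of the values at s = 3, 4, 5, 6, 7, 8:
  f  : -11  -10  -7  -2  5  14
  Δ  : 1  3  5  7  9
  Δ^2: 2  2  2  2
  Δ^3: 0  0  0
  Δ^4: 0  0
  Δ^5: 0
The second differences are constant (2) and nonzero, while all higher differences vanish, so the minimal degree is 2.

2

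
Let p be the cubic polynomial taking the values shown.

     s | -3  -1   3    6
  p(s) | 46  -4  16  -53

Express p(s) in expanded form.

Using the Lagrange interpolation formula with nodes -3, -1, 3, 6:
  L_0(s) = (s + 1)(s - 3)(s - 6) / -108
  L_1(s) = (s + 3)(s - 3)(s - 6) / 56
  L_2(s) = (s + 3)(s + 1)(s - 6) / -72
  L_3(s) = (s + 3)(s + 1)(s - 3) / 189
Then p(s) = 46·L_0(s) - 4·L_1(s) + 16·L_2(s) - 53·L_3(s).
Expanding and collecting terms gives p(s) = -s^3 + 4s^2 + 4s - 5.
Check: p(-1) = -4. ✓

p(s) = -s^3 + 4s^2 + 4s - 5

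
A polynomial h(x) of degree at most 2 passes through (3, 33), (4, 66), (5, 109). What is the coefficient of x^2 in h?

Write h(x) = ax^2 + bx + c. Substituting each data point gives a linear system:
  9a + 3b + c = 33
  16a + 4b + c = 66
  25a + 5b + c = 109
Solving the system yields a = 5, b = -2, c = -6.
So h(x) = 5x^2 - 2x - 6.
The leading coefficient is 5.

5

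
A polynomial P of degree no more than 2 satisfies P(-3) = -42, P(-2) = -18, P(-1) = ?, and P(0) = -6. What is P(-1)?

-6

The 3 known points determine the degree-2 polynomial uniquely.
Write P(t) = at^2 + bt + c. Substituting each data point gives a linear system:
  9a - 3b + c = -42
  4a - 2b + c = -18
  c = -6
Solving the system yields a = -6, b = -6, c = -6.
So P(t) = -6t² - 6t - 6.
Then P(-1) = -6.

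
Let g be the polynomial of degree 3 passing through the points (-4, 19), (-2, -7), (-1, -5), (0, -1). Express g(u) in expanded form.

g(u) = -u^3 - 2u^2 + 3u - 1

Write g(u) = au^3 + bu^2 + cu + d. Substituting each data point gives a linear system:
  -64a + 16b - 4c + d = 19
  -8a + 4b - 2c + d = -7
  -a + b - c + d = -5
  d = -1
Solving the system yields a = -1, b = -2, c = 3, d = -1.
So g(u) = -u^3 - 2u^2 + 3u - 1.
Check: g(0) = -1. ✓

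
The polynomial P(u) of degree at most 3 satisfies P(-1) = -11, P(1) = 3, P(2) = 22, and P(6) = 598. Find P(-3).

Using the Lagrange interpolation formula with nodes -1, 1, 2, 6:
  L_0(u) = (u - 1)(u - 2)(u - 6) / -42
  L_1(u) = (u + 1)(u - 2)(u - 6) / 10
  L_2(u) = (u + 1)(u - 1)(u - 6) / -12
  L_3(u) = (u + 1)(u - 1)(u - 2) / 140
Then P(u) = -11·L_0(u) + 3·L_1(u) + 22·L_2(u) + 598·L_3(u).
Expanding and collecting terms gives P(u) = 3u³ - 2u² + 4u - 2.
Evaluating at u = -3: P(-3) = -113.

-113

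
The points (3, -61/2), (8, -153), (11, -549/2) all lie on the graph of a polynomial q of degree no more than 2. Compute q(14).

-432

Using the Lagrange interpolation formula with nodes 3, 8, 11:
  L_0(x) = (x - 8)(x - 11) / 40
  L_1(x) = (x - 3)(x - 11) / -15
  L_2(x) = (x - 3)(x - 8) / 24
Then q(x) = -61/2·L_0(x) - 153·L_1(x) - 549/2·L_2(x).
Expanding and collecting terms gives q(x) = -2x^2 - (5/2)x - 5.
Evaluating at x = 14: q(14) = -432.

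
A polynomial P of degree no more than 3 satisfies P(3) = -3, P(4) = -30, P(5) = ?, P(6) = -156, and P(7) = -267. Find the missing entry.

-79

On equispaced nodes a degree-3 polynomial has vanishing fourth forward difference, so
  P(3) - 4·P(4) + 6·P(5) - 4·P(6) + P(7) = 0.
Substituting the known values and solving for P(5):
  6·P(5) = -474
  P(5) = -79.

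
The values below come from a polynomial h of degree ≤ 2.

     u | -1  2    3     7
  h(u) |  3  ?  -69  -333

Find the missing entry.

-33

The 3 known points determine the degree-2 polynomial uniquely.
Write h(u) = au^2 + bu + c. Substituting each data point gives a linear system:
  a - b + c = 3
  9a + 3b + c = -69
  49a + 7b + c = -333
Solving the system yields a = -6, b = -6, c = 3.
So h(u) = -6u² - 6u + 3.
Then h(2) = -33.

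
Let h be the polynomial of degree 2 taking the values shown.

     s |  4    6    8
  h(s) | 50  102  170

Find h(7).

134

Write h(s) = as^2 + bs + c. Substituting each data point gives a linear system:
  16a + 4b + c = 50
  36a + 6b + c = 102
  64a + 8b + c = 170
Solving the system yields a = 2, b = 6, c = -6.
So h(s) = 2s^2 + 6s - 6.
Then h(7) = 134.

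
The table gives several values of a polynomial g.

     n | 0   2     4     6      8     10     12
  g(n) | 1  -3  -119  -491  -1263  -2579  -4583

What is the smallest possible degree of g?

3

Forward differences of the values at n = 0, 2, 4, 6, 8, 10, 12:
  g  : 1  -3  -119  -491  -1263  -2579  -4583
  Δ  : -4  -116  -372  -772  -1316  -2004
  Δ^2: -112  -256  -400  -544  -688
  Δ^3: -144  -144  -144  -144
  Δ^4: 0  0  0
  Δ^5: 0  0
  Δ^6: 0
The third differences are constant (-144) and nonzero, while all higher differences vanish, so the minimal degree is 3.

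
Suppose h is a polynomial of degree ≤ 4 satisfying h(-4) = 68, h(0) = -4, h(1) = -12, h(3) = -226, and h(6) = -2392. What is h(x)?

Write h(x) = ax^4 + bx^3 + cx^2 + dx + e. Substituting each data point gives a linear system:
  256a - 64b + 16c - 4d + e = 68
  e = -4
  a + b + c + d + e = -12
  81a + 27b + 9c + 3d + e = -226
  1296a + 216b + 36c + 6d + e = -2392
Solving the system yields a = -1, b = -5, c = 0, d = -2, e = -4.
So h(x) = -x⁴ - 5x³ - 2x - 4.
Check: h(1) = -12. ✓

h(x) = -x^4 - 5x^3 - 2x - 4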